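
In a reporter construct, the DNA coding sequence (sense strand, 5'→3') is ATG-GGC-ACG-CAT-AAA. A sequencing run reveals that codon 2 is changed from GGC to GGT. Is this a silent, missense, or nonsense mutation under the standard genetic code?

silent

Position 6 falls in codon 2: GGC → Gly.
After the substitution the codon is GGT → Gly.
Both encode Gly, so the change is synonymous.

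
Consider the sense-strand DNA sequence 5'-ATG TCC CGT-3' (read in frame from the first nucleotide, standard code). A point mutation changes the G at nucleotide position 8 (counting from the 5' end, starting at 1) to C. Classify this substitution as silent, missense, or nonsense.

Position 8 falls in codon 3: CGT → Arg.
After the substitution the codon is CCT → Pro.
Arg ≠ Pro, so this is a missense mutation.

missense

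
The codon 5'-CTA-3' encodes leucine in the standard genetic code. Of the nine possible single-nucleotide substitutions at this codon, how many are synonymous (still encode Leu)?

Position 1: TTA → 1 synonymous.
Position 2: none → 0 synonymous.
Position 3: CTT, CTC, CTG → 3 synonymous.
Total: 1 + 0 + 3 = 4.

4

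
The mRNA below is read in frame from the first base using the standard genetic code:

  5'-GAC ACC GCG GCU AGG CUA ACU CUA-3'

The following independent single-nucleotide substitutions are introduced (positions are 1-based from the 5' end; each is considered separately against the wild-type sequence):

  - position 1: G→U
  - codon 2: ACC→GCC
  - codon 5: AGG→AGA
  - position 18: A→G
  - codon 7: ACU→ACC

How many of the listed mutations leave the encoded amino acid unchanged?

Codon 1: GAC (Asp) → UAC (Tyr) — missense.
Codon 2: ACC (Thr) → GCC (Ala) — missense.
Codon 5: AGG (Arg) → AGA (Arg) — synonymous.
Codon 6: CUA (Leu) → CUG (Leu) — synonymous.
Codon 7: ACU (Thr) → ACC (Thr) — synonymous.
Synonymous: 3 of 5.

3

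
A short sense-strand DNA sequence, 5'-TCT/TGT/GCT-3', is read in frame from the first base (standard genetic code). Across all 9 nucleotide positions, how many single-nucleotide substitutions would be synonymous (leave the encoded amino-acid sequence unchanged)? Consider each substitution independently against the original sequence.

Codon 1 (TCT, Ser): 3 synonymous substitutions.
Codon 2 (TGT, Cys): 1 synonymous substitution.
Codon 3 (GCT, Ala): 3 synonymous substitutions.
Total: 3 + 1 + 3 = 7.

7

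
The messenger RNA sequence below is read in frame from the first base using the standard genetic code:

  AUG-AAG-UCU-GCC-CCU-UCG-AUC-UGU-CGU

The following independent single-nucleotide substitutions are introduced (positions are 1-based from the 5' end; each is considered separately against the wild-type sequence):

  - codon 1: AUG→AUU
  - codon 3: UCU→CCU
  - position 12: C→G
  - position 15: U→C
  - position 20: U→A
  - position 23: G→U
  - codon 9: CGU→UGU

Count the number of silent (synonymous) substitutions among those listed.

2

Codon 1: AUG (Met) → AUU (Ile) — missense.
Codon 3: UCU (Ser) → CCU (Pro) — missense.
Codon 4: GCC (Ala) → GCG (Ala) — synonymous.
Codon 5: CCU (Pro) → CCC (Pro) — synonymous.
Codon 7: AUC (Ile) → AAC (Asn) — missense.
Codon 8: UGU (Cys) → UUU (Phe) — missense.
Codon 9: CGU (Arg) → UGU (Cys) — missense.
Synonymous: 2 of 7.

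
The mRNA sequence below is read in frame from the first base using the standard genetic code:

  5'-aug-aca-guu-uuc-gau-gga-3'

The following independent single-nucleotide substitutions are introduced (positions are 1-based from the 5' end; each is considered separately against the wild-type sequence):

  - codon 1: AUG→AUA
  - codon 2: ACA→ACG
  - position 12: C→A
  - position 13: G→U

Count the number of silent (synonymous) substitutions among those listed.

Codon 1: AUG (Met) → AUA (Ile) — missense.
Codon 2: ACA (Thr) → ACG (Thr) — synonymous.
Codon 4: UUC (Phe) → UUA (Leu) — missense.
Codon 5: GAU (Asp) → UAU (Tyr) — missense.
Synonymous: 1 of 4.

1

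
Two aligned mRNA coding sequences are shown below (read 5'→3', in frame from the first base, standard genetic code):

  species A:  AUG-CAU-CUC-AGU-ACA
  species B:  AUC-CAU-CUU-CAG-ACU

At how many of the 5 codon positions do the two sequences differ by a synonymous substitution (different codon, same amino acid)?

Codon 1: AUG Met / AUC Ile — nonsynonymous.
Codon 2: CAU His / CAU His — identical.
Codon 3: CUC Leu / CUU Leu — synonymous.
Codon 4: AGU Ser / CAG Gln — nonsynonymous.
Codon 5: ACA Thr / ACU Thr — synonymous.
Synonymous differences: 2.

2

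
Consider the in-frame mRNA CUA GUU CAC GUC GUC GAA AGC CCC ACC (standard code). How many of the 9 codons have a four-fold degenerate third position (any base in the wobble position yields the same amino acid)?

Codon 1 CUA (Leu): third position 4-fold.
Codon 2 GUU (Val): third position 4-fold.
Codon 3 CAC (His): third position 2-fold.
Codon 4 GUC (Val): third position 4-fold.
Codon 5 GUC (Val): third position 4-fold.
Codon 6 GAA (Glu): third position 2-fold.
Codon 7 AGC (Ser): third position 2-fold.
Codon 8 CCC (Pro): third position 4-fold.
Codon 9 ACC (Thr): third position 4-fold.
Four-fold degenerate third positions: 6.

6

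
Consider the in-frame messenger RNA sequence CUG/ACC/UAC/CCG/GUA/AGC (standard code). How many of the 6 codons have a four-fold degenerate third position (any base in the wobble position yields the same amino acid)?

Codon 1 CUG (Leu): third position 4-fold.
Codon 2 ACC (Thr): third position 4-fold.
Codon 3 UAC (Tyr): third position 2-fold.
Codon 4 CCG (Pro): third position 4-fold.
Codon 5 GUA (Val): third position 4-fold.
Codon 6 AGC (Ser): third position 2-fold.
Four-fold degenerate third positions: 4.

4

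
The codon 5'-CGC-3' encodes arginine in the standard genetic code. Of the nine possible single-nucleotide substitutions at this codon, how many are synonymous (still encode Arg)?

Position 1: none → 0 synonymous.
Position 2: none → 0 synonymous.
Position 3: CGU, CGA, CGG → 3 synonymous.
Total: 0 + 0 + 3 = 3.

3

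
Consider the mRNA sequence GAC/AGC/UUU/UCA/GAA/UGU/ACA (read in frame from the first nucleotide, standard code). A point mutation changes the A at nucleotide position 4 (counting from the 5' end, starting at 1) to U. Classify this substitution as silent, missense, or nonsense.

missense

Position 4 falls in codon 2: AGC → Ser.
After the substitution the codon is UGC → Cys.
Ser ≠ Cys, so this is a missense mutation.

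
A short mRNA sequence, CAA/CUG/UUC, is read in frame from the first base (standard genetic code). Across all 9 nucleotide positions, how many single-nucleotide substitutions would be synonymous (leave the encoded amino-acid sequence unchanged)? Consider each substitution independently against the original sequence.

6

Codon 1 (CAA, Gln): 1 synonymous substitution.
Codon 2 (CUG, Leu): 4 synonymous substitutions.
Codon 3 (UUC, Phe): 1 synonymous substitution.
Total: 1 + 4 + 1 = 6.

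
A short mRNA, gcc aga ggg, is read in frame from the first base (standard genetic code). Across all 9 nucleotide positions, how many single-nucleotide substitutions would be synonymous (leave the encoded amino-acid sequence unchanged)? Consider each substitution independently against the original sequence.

8

Codon 1 (GCC, Ala): 3 synonymous substitutions.
Codon 2 (AGA, Arg): 2 synonymous substitutions.
Codon 3 (GGG, Gly): 3 synonymous substitutions.
Total: 3 + 2 + 3 = 8.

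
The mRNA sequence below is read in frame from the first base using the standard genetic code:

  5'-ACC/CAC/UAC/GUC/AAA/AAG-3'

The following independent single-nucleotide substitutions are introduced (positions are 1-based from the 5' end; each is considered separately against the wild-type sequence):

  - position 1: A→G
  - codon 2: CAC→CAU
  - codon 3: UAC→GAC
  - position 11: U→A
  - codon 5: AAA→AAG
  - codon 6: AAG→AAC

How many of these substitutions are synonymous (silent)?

2

Codon 1: ACC (Thr) → GCC (Ala) — missense.
Codon 2: CAC (His) → CAU (His) — synonymous.
Codon 3: UAC (Tyr) → GAC (Asp) — missense.
Codon 4: GUC (Val) → GAC (Asp) — missense.
Codon 5: AAA (Lys) → AAG (Lys) — synonymous.
Codon 6: AAG (Lys) → AAC (Asn) — missense.
Synonymous: 2 of 6.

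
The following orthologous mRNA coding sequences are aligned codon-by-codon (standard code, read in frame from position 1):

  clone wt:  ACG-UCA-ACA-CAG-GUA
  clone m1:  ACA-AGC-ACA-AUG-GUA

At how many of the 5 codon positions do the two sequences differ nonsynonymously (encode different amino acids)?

1

Codon 1: ACG Thr / ACA Thr — synonymous.
Codon 2: UCA Ser / AGC Ser — synonymous.
Codon 3: ACA Thr / ACA Thr — identical.
Codon 4: CAG Gln / AUG Met — nonsynonymous.
Codon 5: GUA Val / GUA Val — identical.
Nonsynonymous differences: 1.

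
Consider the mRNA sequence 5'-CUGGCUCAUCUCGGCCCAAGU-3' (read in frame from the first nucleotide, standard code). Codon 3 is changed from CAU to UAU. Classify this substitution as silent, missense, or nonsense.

Position 7 falls in codon 3: CAU → His.
After the substitution the codon is UAU → Tyr.
His ≠ Tyr, so this is a missense mutation.

missense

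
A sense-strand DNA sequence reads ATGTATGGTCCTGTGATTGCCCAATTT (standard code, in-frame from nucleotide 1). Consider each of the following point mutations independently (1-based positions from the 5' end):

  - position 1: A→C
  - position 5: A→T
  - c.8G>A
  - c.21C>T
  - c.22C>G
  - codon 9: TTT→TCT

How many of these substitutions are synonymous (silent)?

1

Codon 1: ATG (Met) → CTG (Leu) — missense.
Codon 2: TAT (Tyr) → TTT (Phe) — missense.
Codon 3: GGT (Gly) → GAT (Asp) — missense.
Codon 7: GCC (Ala) → GCT (Ala) — synonymous.
Codon 8: CAA (Gln) → GAA (Glu) — missense.
Codon 9: TTT (Phe) → TCT (Ser) — missense.
Synonymous: 1 of 6.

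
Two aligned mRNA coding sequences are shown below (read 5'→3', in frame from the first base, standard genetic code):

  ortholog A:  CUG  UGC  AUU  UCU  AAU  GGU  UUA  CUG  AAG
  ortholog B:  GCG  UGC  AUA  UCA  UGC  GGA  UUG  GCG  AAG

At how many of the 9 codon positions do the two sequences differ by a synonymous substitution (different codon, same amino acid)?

Codon 1: CUG Leu / GCG Ala — nonsynonymous.
Codon 2: UGC Cys / UGC Cys — identical.
Codon 3: AUU Ile / AUA Ile — synonymous.
Codon 4: UCU Ser / UCA Ser — synonymous.
Codon 5: AAU Asn / UGC Cys — nonsynonymous.
Codon 6: GGU Gly / GGA Gly — synonymous.
Codon 7: UUA Leu / UUG Leu — synonymous.
Codon 8: CUG Leu / GCG Ala — nonsynonymous.
Codon 9: AAG Lys / AAG Lys — identical.
Synonymous differences: 4.

4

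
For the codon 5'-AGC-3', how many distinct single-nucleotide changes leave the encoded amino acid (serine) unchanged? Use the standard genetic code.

Position 1: none → 0 synonymous.
Position 2: none → 0 synonymous.
Position 3: AGT → 1 synonymous.
Total: 0 + 0 + 1 = 1.

1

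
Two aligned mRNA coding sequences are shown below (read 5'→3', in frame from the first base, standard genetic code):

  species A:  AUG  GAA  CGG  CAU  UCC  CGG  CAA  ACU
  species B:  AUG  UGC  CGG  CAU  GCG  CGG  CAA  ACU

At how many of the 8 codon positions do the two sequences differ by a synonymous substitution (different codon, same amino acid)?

Codon 1: AUG Met / AUG Met — identical.
Codon 2: GAA Glu / UGC Cys — nonsynonymous.
Codon 3: CGG Arg / CGG Arg — identical.
Codon 4: CAU His / CAU His — identical.
Codon 5: UCC Ser / GCG Ala — nonsynonymous.
Codon 6: CGG Arg / CGG Arg — identical.
Codon 7: CAA Gln / CAA Gln — identical.
Codon 8: ACU Thr / ACU Thr — identical.
Synonymous differences: 0.

0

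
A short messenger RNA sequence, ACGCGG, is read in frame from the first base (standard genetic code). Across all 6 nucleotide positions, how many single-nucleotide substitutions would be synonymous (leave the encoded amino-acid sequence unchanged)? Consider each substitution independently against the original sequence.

Codon 1 (ACG, Thr): 3 synonymous substitutions.
Codon 2 (CGG, Arg): 4 synonymous substitutions.
Total: 3 + 4 = 7.

7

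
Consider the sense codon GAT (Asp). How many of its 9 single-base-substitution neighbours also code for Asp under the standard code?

1

Position 1: none → 0 synonymous.
Position 2: none → 0 synonymous.
Position 3: GAC → 1 synonymous.
Total: 0 + 0 + 1 = 1.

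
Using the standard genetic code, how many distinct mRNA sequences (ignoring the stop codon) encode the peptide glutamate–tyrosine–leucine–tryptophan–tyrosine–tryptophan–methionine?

48

Glu: 2 codons.
Tyr: 2 codons.
Leu: 6 codons.
Trp: 1 codon.
Tyr: 2 codons.
Trp: 1 codon.
Met: 1 codon.
2 × 2 × 6 × 1 × 2 × 1 × 1 = 48.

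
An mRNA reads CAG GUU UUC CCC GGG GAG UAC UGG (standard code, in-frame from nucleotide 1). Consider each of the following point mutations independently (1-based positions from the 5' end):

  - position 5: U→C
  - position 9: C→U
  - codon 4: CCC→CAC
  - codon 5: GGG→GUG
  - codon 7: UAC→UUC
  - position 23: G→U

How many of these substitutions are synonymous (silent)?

Codon 2: GUU (Val) → GCU (Ala) — missense.
Codon 3: UUC (Phe) → UUU (Phe) — synonymous.
Codon 4: CCC (Pro) → CAC (His) — missense.
Codon 5: GGG (Gly) → GUG (Val) — missense.
Codon 7: UAC (Tyr) → UUC (Phe) — missense.
Codon 8: UGG (Trp) → UUG (Leu) — missense.
Synonymous: 1 of 6.

1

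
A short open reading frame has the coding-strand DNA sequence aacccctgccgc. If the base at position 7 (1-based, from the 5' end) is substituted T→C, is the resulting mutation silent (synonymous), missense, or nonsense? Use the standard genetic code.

missense

Position 7 falls in codon 3: TGC → Cys.
After the substitution the codon is CGC → Arg.
Cys ≠ Arg, so this is a missense mutation.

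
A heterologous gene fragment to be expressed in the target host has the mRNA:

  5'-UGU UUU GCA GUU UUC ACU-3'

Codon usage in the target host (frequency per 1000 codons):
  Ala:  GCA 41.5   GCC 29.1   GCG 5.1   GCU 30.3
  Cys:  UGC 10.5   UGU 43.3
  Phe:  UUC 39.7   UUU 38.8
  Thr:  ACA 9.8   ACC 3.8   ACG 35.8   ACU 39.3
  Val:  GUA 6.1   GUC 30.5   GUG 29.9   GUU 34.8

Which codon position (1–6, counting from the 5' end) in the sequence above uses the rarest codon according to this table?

Codon 1 UGU (Cys): 43.3 per 1000.
Codon 2 UUU (Phe): 38.8 per 1000.
Codon 3 GCA (Ala): 41.5 per 1000.
Codon 4 GUU (Val): 34.8 per 1000.
Codon 5 UUC (Phe): 39.7 per 1000.
Codon 6 ACU (Thr): 39.3 per 1000.
Lowest frequency is 34.8 at codon 4.

4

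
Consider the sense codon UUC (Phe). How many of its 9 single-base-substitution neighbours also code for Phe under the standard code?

Position 1: none → 0 synonymous.
Position 2: none → 0 synonymous.
Position 3: UUU → 1 synonymous.
Total: 0 + 0 + 1 = 1.

1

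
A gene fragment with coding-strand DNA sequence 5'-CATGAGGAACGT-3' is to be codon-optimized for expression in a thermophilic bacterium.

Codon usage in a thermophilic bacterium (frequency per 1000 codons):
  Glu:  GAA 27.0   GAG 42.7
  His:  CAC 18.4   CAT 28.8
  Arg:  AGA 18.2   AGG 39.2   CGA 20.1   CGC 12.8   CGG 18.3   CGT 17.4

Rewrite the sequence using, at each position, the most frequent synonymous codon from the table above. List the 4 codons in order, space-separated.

CAT GAG GAG AGG

Codon 1 (His): best is CAT at 28.8.
Codon 2 (Glu): best is GAG at 42.7.
Codon 3 (Glu): best is GAG at 42.7.
Codon 4 (Arg): best is AGG at 39.2.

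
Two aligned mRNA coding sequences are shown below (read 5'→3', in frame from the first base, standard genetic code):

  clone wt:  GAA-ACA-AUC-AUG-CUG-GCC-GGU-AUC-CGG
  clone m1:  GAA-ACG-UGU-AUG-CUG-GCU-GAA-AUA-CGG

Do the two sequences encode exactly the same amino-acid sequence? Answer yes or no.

no

Codon 1: GAA Glu / GAA Glu — identical.
Codon 2: ACA Thr / ACG Thr — synonymous.
Codon 3: AUC Ile / UGU Cys — nonsynonymous.
Codon 4: AUG Met / AUG Met — identical.
Codon 5: CUG Leu / CUG Leu — identical.
Codon 6: GCC Ala / GCU Ala — synonymous.
Codon 7: GGU Gly / GAA Glu — nonsynonymous.
Codon 8: AUC Ile / AUA Ile — synonymous.
Codon 9: CGG Arg / CGG Arg — identical.
Nonsynonymous differences: 2 → different protein.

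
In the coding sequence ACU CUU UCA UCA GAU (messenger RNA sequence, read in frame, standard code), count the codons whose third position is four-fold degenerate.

4

Codon 1 ACU (Thr): third position 4-fold.
Codon 2 CUU (Leu): third position 4-fold.
Codon 3 UCA (Ser): third position 4-fold.
Codon 4 UCA (Ser): third position 4-fold.
Codon 5 GAU (Asp): third position 2-fold.
Four-fold degenerate third positions: 4.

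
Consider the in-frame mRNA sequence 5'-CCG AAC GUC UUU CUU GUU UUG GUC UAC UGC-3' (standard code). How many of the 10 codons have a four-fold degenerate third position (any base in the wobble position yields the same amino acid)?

Codon 1 CCG (Pro): third position 4-fold.
Codon 2 AAC (Asn): third position 2-fold.
Codon 3 GUC (Val): third position 4-fold.
Codon 4 UUU (Phe): third position 2-fold.
Codon 5 CUU (Leu): third position 4-fold.
Codon 6 GUU (Val): third position 4-fold.
Codon 7 UUG (Leu): third position 2-fold.
Codon 8 GUC (Val): third position 4-fold.
Codon 9 UAC (Tyr): third position 2-fold.
Codon 10 UGC (Cys): third position 2-fold.
Four-fold degenerate third positions: 5.

5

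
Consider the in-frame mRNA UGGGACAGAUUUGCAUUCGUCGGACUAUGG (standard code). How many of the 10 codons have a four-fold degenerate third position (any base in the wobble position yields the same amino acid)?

4

Codon 1 UGG (Trp): third position 1-fold.
Codon 2 GAC (Asp): third position 2-fold.
Codon 3 AGA (Arg): third position 2-fold.
Codon 4 UUU (Phe): third position 2-fold.
Codon 5 GCA (Ala): third position 4-fold.
Codon 6 UUC (Phe): third position 2-fold.
Codon 7 GUC (Val): third position 4-fold.
Codon 8 GGA (Gly): third position 4-fold.
Codon 9 CUA (Leu): third position 4-fold.
Codon 10 UGG (Trp): third position 1-fold.
Four-fold degenerate third positions: 4.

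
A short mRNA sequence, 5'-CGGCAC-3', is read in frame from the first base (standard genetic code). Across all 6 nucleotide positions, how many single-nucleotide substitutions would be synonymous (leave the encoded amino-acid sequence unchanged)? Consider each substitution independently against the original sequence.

Codon 1 (CGG, Arg): 4 synonymous substitutions.
Codon 2 (CAC, His): 1 synonymous substitution.
Total: 4 + 1 = 5.

5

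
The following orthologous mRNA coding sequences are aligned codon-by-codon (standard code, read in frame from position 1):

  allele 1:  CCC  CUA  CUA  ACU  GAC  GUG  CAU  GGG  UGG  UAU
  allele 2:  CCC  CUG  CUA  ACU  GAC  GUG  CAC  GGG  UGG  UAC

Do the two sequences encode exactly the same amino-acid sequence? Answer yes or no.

Codon 1: CCC Pro / CCC Pro — identical.
Codon 2: CUA Leu / CUG Leu — synonymous.
Codon 3: CUA Leu / CUA Leu — identical.
Codon 4: ACU Thr / ACU Thr — identical.
Codon 5: GAC Asp / GAC Asp — identical.
Codon 6: GUG Val / GUG Val — identical.
Codon 7: CAU His / CAC His — synonymous.
Codon 8: GGG Gly / GGG Gly — identical.
Codon 9: UGG Trp / UGG Trp — identical.
Codon 10: UAU Tyr / UAC Tyr — synonymous.
Nonsynonymous differences: 0 → same protein.

yes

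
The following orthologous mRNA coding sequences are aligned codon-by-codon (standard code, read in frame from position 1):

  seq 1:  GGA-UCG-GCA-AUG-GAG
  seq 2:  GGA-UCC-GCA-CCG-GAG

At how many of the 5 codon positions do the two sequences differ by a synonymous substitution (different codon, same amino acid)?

1

Codon 1: GGA Gly / GGA Gly — identical.
Codon 2: UCG Ser / UCC Ser — synonymous.
Codon 3: GCA Ala / GCA Ala — identical.
Codon 4: AUG Met / CCG Pro — nonsynonymous.
Codon 5: GAG Glu / GAG Glu — identical.
Synonymous differences: 1.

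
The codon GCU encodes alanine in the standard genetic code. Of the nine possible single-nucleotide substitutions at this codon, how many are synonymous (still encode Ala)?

Position 1: none → 0 synonymous.
Position 2: none → 0 synonymous.
Position 3: GCC, GCA, GCG → 3 synonymous.
Total: 0 + 0 + 3 = 3.

3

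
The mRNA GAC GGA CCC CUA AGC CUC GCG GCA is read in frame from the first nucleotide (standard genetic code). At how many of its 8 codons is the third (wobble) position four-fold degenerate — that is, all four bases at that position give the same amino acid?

Codon 1 GAC (Asp): third position 2-fold.
Codon 2 GGA (Gly): third position 4-fold.
Codon 3 CCC (Pro): third position 4-fold.
Codon 4 CUA (Leu): third position 4-fold.
Codon 5 AGC (Ser): third position 2-fold.
Codon 6 CUC (Leu): third position 4-fold.
Codon 7 GCG (Ala): third position 4-fold.
Codon 8 GCA (Ala): third position 4-fold.
Four-fold degenerate third positions: 6.

6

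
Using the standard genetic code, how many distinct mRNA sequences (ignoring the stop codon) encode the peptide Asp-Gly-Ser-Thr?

Asp: 2 codons.
Gly: 4 codons.
Ser: 6 codons.
Thr: 4 codons.
2 × 4 × 6 × 4 = 192.

192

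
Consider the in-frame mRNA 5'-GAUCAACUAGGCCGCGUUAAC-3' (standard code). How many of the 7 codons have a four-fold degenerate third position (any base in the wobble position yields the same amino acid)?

Codon 1 GAU (Asp): third position 2-fold.
Codon 2 CAA (Gln): third position 2-fold.
Codon 3 CUA (Leu): third position 4-fold.
Codon 4 GGC (Gly): third position 4-fold.
Codon 5 CGC (Arg): third position 4-fold.
Codon 6 GUU (Val): third position 4-fold.
Codon 7 AAC (Asn): third position 2-fold.
Four-fold degenerate third positions: 4.

4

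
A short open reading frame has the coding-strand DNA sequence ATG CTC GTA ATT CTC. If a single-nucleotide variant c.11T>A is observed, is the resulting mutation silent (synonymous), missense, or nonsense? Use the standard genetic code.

missense

Position 11 falls in codon 4: ATT → Ile.
After the substitution the codon is AAT → Asn.
Ile ≠ Asn, so this is a missense mutation.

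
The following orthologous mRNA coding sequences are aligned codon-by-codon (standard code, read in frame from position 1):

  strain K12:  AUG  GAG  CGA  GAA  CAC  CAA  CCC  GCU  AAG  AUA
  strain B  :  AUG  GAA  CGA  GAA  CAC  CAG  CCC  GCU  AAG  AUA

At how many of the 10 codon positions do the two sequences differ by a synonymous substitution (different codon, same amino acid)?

2

Codon 1: AUG Met / AUG Met — identical.
Codon 2: GAG Glu / GAA Glu — synonymous.
Codon 3: CGA Arg / CGA Arg — identical.
Codon 4: GAA Glu / GAA Glu — identical.
Codon 5: CAC His / CAC His — identical.
Codon 6: CAA Gln / CAG Gln — synonymous.
Codon 7: CCC Pro / CCC Pro — identical.
Codon 8: GCU Ala / GCU Ala — identical.
Codon 9: AAG Lys / AAG Lys — identical.
Codon 10: AUA Ile / AUA Ile — identical.
Synonymous differences: 2.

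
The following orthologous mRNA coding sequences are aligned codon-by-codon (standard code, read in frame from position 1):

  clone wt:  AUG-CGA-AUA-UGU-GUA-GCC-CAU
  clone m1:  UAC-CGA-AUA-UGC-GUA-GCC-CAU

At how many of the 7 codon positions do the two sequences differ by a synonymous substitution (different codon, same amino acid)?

1

Codon 1: AUG Met / UAC Tyr — nonsynonymous.
Codon 2: CGA Arg / CGA Arg — identical.
Codon 3: AUA Ile / AUA Ile — identical.
Codon 4: UGU Cys / UGC Cys — synonymous.
Codon 5: GUA Val / GUA Val — identical.
Codon 6: GCC Ala / GCC Ala — identical.
Codon 7: CAU His / CAU His — identical.
Synonymous differences: 1.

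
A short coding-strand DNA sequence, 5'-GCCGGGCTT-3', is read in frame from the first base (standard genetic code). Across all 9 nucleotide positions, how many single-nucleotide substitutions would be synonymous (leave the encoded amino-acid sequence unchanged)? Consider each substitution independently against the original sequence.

Codon 1 (GCC, Ala): 3 synonymous substitutions.
Codon 2 (GGG, Gly): 3 synonymous substitutions.
Codon 3 (CTT, Leu): 3 synonymous substitutions.
Total: 3 + 3 + 3 = 9.

9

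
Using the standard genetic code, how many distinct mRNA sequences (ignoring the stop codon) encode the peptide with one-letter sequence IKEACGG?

1536

Ile: 3 codons.
Lys: 2 codons.
Glu: 2 codons.
Ala: 4 codons.
Cys: 2 codons.
Gly: 4 codons.
Gly: 4 codons.
3 × 2 × 2 × 4 × 2 × 4 × 4 = 1536.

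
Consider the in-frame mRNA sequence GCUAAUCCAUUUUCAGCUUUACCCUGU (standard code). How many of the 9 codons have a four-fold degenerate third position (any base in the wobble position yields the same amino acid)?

5

Codon 1 GCU (Ala): third position 4-fold.
Codon 2 AAU (Asn): third position 2-fold.
Codon 3 CCA (Pro): third position 4-fold.
Codon 4 UUU (Phe): third position 2-fold.
Codon 5 UCA (Ser): third position 4-fold.
Codon 6 GCU (Ala): third position 4-fold.
Codon 7 UUA (Leu): third position 2-fold.
Codon 8 CCC (Pro): third position 4-fold.
Codon 9 UGU (Cys): third position 2-fold.
Four-fold degenerate third positions: 5.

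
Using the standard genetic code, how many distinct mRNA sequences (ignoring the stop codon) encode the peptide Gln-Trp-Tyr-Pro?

Gln: 2 codons.
Trp: 1 codon.
Tyr: 2 codons.
Pro: 4 codons.
2 × 1 × 2 × 4 = 16.

16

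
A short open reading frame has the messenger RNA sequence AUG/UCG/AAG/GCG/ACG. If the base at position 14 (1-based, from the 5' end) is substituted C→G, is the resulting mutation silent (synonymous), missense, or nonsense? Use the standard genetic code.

Position 14 falls in codon 5: ACG → Thr.
After the substitution the codon is AGG → Arg.
Thr ≠ Arg, so this is a missense mutation.

missense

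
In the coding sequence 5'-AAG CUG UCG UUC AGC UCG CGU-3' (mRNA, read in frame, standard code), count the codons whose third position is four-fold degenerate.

Codon 1 AAG (Lys): third position 2-fold.
Codon 2 CUG (Leu): third position 4-fold.
Codon 3 UCG (Ser): third position 4-fold.
Codon 4 UUC (Phe): third position 2-fold.
Codon 5 AGC (Ser): third position 2-fold.
Codon 6 UCG (Ser): third position 4-fold.
Codon 7 CGU (Arg): third position 4-fold.
Four-fold degenerate third positions: 4.

4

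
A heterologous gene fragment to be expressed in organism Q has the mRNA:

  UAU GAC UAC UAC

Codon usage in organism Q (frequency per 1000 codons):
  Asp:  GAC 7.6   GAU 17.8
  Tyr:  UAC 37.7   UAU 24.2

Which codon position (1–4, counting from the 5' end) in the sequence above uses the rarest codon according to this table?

2

Codon 1 UAU (Tyr): 24.2 per 1000.
Codon 2 GAC (Asp): 7.6 per 1000.
Codon 3 UAC (Tyr): 37.7 per 1000.
Codon 4 UAC (Tyr): 37.7 per 1000.
Lowest frequency is 7.6 at codon 2.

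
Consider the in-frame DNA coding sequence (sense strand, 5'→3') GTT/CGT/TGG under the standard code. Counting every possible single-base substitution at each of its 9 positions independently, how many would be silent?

Codon 1 (GTT, Val): 3 synonymous substitutions.
Codon 2 (CGT, Arg): 3 synonymous substitutions.
Codon 3 (TGG, Trp): 0 synonymous substitutions.
Total: 3 + 3 + 0 = 6.

6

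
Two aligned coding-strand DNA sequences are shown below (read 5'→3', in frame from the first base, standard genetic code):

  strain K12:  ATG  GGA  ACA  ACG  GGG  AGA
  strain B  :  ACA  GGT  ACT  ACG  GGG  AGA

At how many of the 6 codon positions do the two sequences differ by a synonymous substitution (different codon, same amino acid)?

Codon 1: ATG Met / ACA Thr — nonsynonymous.
Codon 2: GGA Gly / GGT Gly — synonymous.
Codon 3: ACA Thr / ACT Thr — synonymous.
Codon 4: ACG Thr / ACG Thr — identical.
Codon 5: GGG Gly / GGG Gly — identical.
Codon 6: AGA Arg / AGA Arg — identical.
Synonymous differences: 2.

2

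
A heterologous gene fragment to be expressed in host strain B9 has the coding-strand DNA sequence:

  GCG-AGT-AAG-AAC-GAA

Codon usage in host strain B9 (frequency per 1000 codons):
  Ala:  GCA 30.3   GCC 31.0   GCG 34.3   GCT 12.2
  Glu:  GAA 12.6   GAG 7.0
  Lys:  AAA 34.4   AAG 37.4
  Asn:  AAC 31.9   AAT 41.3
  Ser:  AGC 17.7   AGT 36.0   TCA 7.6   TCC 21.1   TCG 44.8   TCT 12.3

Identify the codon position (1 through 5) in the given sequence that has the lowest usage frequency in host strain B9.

Codon 1 GCG (Ala): 34.3 per 1000.
Codon 2 AGT (Ser): 36.0 per 1000.
Codon 3 AAG (Lys): 37.4 per 1000.
Codon 4 AAC (Asn): 31.9 per 1000.
Codon 5 GAA (Glu): 12.6 per 1000.
Lowest frequency is 12.6 at codon 5.

5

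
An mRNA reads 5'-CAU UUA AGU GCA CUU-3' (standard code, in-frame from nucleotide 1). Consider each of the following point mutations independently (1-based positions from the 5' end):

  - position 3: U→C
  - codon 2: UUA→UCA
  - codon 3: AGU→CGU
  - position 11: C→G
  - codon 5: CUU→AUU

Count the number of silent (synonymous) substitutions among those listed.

Codon 1: CAU (His) → CAC (His) — synonymous.
Codon 2: UUA (Leu) → UCA (Ser) — missense.
Codon 3: AGU (Ser) → CGU (Arg) — missense.
Codon 4: GCA (Ala) → GGA (Gly) — missense.
Codon 5: CUU (Leu) → AUU (Ile) — missense.
Synonymous: 1 of 5.

1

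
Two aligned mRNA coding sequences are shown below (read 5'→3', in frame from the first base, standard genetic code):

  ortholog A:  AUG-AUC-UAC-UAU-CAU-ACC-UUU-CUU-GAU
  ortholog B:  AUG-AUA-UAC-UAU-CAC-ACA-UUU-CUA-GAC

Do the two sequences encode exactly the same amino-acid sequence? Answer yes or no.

yes

Codon 1: AUG Met / AUG Met — identical.
Codon 2: AUC Ile / AUA Ile — synonymous.
Codon 3: UAC Tyr / UAC Tyr — identical.
Codon 4: UAU Tyr / UAU Tyr — identical.
Codon 5: CAU His / CAC His — synonymous.
Codon 6: ACC Thr / ACA Thr — synonymous.
Codon 7: UUU Phe / UUU Phe — identical.
Codon 8: CUU Leu / CUA Leu — synonymous.
Codon 9: GAU Asp / GAC Asp — synonymous.
Nonsynonymous differences: 0 → same protein.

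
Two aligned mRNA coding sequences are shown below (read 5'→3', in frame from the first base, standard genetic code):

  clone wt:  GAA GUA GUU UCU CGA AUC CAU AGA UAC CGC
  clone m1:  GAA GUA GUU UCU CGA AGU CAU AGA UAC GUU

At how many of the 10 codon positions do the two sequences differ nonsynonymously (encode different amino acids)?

Codon 1: GAA Glu / GAA Glu — identical.
Codon 2: GUA Val / GUA Val — identical.
Codon 3: GUU Val / GUU Val — identical.
Codon 4: UCU Ser / UCU Ser — identical.
Codon 5: CGA Arg / CGA Arg — identical.
Codon 6: AUC Ile / AGU Ser — nonsynonymous.
Codon 7: CAU His / CAU His — identical.
Codon 8: AGA Arg / AGA Arg — identical.
Codon 9: UAC Tyr / UAC Tyr — identical.
Codon 10: CGC Arg / GUU Val — nonsynonymous.
Nonsynonymous differences: 2.

2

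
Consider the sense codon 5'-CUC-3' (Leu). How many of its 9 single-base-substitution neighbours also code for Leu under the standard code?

Position 1: none → 0 synonymous.
Position 2: none → 0 synonymous.
Position 3: CUU, CUA, CUG → 3 synonymous.
Total: 0 + 0 + 3 = 3.

3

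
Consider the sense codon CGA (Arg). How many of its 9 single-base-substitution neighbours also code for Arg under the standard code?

4

Position 1: AGA → 1 synonymous.
Position 2: none → 0 synonymous.
Position 3: CGU, CGC, CGG → 3 synonymous.
Total: 1 + 0 + 3 = 4.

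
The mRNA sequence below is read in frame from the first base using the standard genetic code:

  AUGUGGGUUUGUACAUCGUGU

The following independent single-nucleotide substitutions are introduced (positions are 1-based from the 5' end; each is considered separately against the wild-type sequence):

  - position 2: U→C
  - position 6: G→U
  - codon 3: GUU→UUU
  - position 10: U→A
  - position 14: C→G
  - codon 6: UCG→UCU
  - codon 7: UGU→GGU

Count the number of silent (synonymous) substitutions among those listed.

Codon 1: AUG (Met) → ACG (Thr) — missense.
Codon 2: UGG (Trp) → UGU (Cys) — missense.
Codon 3: GUU (Val) → UUU (Phe) — missense.
Codon 4: UGU (Cys) → AGU (Ser) — missense.
Codon 5: ACA (Thr) → AGA (Arg) — missense.
Codon 6: UCG (Ser) → UCU (Ser) — synonymous.
Codon 7: UGU (Cys) → GGU (Gly) — missense.
Synonymous: 1 of 7.

1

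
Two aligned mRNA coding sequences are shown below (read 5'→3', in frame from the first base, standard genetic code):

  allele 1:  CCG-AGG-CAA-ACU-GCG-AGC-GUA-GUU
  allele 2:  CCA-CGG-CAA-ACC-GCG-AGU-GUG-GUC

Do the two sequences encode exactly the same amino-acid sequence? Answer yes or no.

yes

Codon 1: CCG Pro / CCA Pro — synonymous.
Codon 2: AGG Arg / CGG Arg — synonymous.
Codon 3: CAA Gln / CAA Gln — identical.
Codon 4: ACU Thr / ACC Thr — synonymous.
Codon 5: GCG Ala / GCG Ala — identical.
Codon 6: AGC Ser / AGU Ser — synonymous.
Codon 7: GUA Val / GUG Val — synonymous.
Codon 8: GUU Val / GUC Val — synonymous.
Nonsynonymous differences: 0 → same protein.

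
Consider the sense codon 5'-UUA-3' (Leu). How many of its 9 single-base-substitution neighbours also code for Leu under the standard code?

Position 1: CUA → 1 synonymous.
Position 2: none → 0 synonymous.
Position 3: UUG → 1 synonymous.
Total: 1 + 0 + 1 = 2.

2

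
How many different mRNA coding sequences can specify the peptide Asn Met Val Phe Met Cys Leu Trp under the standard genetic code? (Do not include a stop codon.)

Asn: 2 codons.
Met: 1 codon.
Val: 4 codons.
Phe: 2 codons.
Met: 1 codon.
Cys: 2 codons.
Leu: 6 codons.
Trp: 1 codon.
2 × 1 × 4 × 2 × 1 × 2 × 6 × 1 = 192.

192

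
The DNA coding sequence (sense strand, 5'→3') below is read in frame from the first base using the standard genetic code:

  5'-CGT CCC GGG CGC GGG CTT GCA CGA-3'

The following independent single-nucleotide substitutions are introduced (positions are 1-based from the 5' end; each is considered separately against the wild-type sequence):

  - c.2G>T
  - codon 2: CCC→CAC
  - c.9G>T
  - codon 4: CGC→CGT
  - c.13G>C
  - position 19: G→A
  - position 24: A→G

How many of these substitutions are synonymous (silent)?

Codon 1: CGT (Arg) → CTT (Leu) — missense.
Codon 2: CCC (Pro) → CAC (His) — missense.
Codon 3: GGG (Gly) → GGT (Gly) — synonymous.
Codon 4: CGC (Arg) → CGT (Arg) — synonymous.
Codon 5: GGG (Gly) → CGG (Arg) — missense.
Codon 7: GCA (Ala) → ACA (Thr) — missense.
Codon 8: CGA (Arg) → CGG (Arg) — synonymous.
Synonymous: 3 of 7.

3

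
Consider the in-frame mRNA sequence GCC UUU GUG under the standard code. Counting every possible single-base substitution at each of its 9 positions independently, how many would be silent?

7

Codon 1 (GCC, Ala): 3 synonymous substitutions.
Codon 2 (UUU, Phe): 1 synonymous substitution.
Codon 3 (GUG, Val): 3 synonymous substitutions.
Total: 3 + 1 + 3 = 7.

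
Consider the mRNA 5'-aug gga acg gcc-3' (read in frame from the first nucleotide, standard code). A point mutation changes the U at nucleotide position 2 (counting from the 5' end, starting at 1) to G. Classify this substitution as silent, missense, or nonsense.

missense

Position 2 falls in codon 1: AUG → Met.
After the substitution the codon is AGG → Arg.
Met ≠ Arg, so this is a missense mutation.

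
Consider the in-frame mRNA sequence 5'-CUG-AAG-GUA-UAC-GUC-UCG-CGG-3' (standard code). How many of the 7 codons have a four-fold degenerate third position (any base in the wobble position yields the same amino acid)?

5

Codon 1 CUG (Leu): third position 4-fold.
Codon 2 AAG (Lys): third position 2-fold.
Codon 3 GUA (Val): third position 4-fold.
Codon 4 UAC (Tyr): third position 2-fold.
Codon 5 GUC (Val): third position 4-fold.
Codon 6 UCG (Ser): third position 4-fold.
Codon 7 CGG (Arg): third position 4-fold.
Four-fold degenerate third positions: 5.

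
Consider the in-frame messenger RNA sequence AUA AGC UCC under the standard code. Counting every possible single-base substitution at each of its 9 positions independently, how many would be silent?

6

Codon 1 (AUA, Ile): 2 synonymous substitutions.
Codon 2 (AGC, Ser): 1 synonymous substitution.
Codon 3 (UCC, Ser): 3 synonymous substitutions.
Total: 2 + 1 + 3 = 6.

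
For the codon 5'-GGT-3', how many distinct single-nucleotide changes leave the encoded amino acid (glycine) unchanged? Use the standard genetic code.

Position 1: none → 0 synonymous.
Position 2: none → 0 synonymous.
Position 3: GGC, GGA, GGG → 3 synonymous.
Total: 0 + 0 + 3 = 3.

3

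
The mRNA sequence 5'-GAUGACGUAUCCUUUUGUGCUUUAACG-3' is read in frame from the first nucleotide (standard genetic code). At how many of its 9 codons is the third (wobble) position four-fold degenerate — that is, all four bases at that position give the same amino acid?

Codon 1 GAU (Asp): third position 2-fold.
Codon 2 GAC (Asp): third position 2-fold.
Codon 3 GUA (Val): third position 4-fold.
Codon 4 UCC (Ser): third position 4-fold.
Codon 5 UUU (Phe): third position 2-fold.
Codon 6 UGU (Cys): third position 2-fold.
Codon 7 GCU (Ala): third position 4-fold.
Codon 8 UUA (Leu): third position 2-fold.
Codon 9 ACG (Thr): third position 4-fold.
Four-fold degenerate third positions: 4.

4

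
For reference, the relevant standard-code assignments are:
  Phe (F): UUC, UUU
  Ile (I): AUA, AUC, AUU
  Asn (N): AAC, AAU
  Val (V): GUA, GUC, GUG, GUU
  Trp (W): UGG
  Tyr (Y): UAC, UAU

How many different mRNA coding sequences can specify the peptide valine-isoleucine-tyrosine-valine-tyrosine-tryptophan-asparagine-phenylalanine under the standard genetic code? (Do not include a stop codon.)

Val: 4 codons.
Ile: 3 codons.
Tyr: 2 codons.
Val: 4 codons.
Tyr: 2 codons.
Trp: 1 codon.
Asn: 2 codons.
Phe: 2 codons.
4 × 3 × 2 × 4 × 2 × 1 × 2 × 2 = 768.

768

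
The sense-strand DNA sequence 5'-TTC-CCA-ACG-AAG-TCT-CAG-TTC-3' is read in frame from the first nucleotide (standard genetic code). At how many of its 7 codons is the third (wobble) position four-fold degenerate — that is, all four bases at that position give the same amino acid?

Codon 1 TTC (Phe): third position 2-fold.
Codon 2 CCA (Pro): third position 4-fold.
Codon 3 ACG (Thr): third position 4-fold.
Codon 4 AAG (Lys): third position 2-fold.
Codon 5 TCT (Ser): third position 4-fold.
Codon 6 CAG (Gln): third position 2-fold.
Codon 7 TTC (Phe): third position 2-fold.
Four-fold degenerate third positions: 3.

3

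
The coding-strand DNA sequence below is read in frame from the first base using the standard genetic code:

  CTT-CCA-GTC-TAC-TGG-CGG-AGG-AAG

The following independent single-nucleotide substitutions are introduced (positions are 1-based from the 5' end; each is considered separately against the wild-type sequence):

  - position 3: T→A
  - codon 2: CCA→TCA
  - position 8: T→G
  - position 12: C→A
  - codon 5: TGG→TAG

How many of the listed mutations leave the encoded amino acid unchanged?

Codon 1: CTT (Leu) → CTA (Leu) — synonymous.
Codon 2: CCA (Pro) → TCA (Ser) — missense.
Codon 3: GTC (Val) → GGC (Gly) — missense.
Codon 4: TAC (Tyr) → TAA (Stop) — nonsense.
Codon 5: TGG (Trp) → TAG (Stop) — nonsense.
Synonymous: 1 of 5.

1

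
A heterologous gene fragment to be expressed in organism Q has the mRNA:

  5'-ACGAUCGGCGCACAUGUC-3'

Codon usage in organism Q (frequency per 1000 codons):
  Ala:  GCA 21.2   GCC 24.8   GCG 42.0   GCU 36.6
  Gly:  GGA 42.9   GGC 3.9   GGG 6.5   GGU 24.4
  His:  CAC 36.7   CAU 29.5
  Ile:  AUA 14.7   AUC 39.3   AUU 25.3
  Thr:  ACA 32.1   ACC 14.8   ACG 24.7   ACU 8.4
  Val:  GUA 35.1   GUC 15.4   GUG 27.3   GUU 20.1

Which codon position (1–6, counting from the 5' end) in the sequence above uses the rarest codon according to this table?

3

Codon 1 ACG (Thr): 24.7 per 1000.
Codon 2 AUC (Ile): 39.3 per 1000.
Codon 3 GGC (Gly): 3.9 per 1000.
Codon 4 GCA (Ala): 21.2 per 1000.
Codon 5 CAU (His): 29.5 per 1000.
Codon 6 GUC (Val): 15.4 per 1000.
Lowest frequency is 3.9 at codon 3.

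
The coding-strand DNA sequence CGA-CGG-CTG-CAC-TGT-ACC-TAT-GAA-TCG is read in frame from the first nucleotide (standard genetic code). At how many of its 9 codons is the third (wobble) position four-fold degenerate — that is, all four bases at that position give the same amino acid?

Codon 1 CGA (Arg): third position 4-fold.
Codon 2 CGG (Arg): third position 4-fold.
Codon 3 CTG (Leu): third position 4-fold.
Codon 4 CAC (His): third position 2-fold.
Codon 5 TGT (Cys): third position 2-fold.
Codon 6 ACC (Thr): third position 4-fold.
Codon 7 TAT (Tyr): third position 2-fold.
Codon 8 GAA (Glu): third position 2-fold.
Codon 9 TCG (Ser): third position 4-fold.
Four-fold degenerate third positions: 5.

5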